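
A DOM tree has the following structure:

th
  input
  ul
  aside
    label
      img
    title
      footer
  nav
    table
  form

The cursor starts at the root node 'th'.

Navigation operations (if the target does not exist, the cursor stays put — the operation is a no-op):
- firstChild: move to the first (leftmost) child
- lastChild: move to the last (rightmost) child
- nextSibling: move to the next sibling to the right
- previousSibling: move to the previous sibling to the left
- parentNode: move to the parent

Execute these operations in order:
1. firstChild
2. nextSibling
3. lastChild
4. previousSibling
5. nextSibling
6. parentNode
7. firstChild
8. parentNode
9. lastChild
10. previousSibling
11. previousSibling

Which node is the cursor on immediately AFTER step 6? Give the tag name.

Answer: th

Derivation:
After 1 (firstChild): input
After 2 (nextSibling): ul
After 3 (lastChild): ul (no-op, stayed)
After 4 (previousSibling): input
After 5 (nextSibling): ul
After 6 (parentNode): th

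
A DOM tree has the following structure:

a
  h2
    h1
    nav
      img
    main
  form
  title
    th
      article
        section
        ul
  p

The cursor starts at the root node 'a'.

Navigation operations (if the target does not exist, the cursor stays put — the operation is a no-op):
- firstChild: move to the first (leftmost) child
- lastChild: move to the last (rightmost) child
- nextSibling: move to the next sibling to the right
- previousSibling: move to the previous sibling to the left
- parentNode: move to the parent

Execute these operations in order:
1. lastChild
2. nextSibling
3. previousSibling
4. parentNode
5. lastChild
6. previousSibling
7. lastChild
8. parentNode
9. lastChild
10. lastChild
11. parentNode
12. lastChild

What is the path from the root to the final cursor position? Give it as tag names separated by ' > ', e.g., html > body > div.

After 1 (lastChild): p
After 2 (nextSibling): p (no-op, stayed)
After 3 (previousSibling): title
After 4 (parentNode): a
After 5 (lastChild): p
After 6 (previousSibling): title
After 7 (lastChild): th
After 8 (parentNode): title
After 9 (lastChild): th
After 10 (lastChild): article
After 11 (parentNode): th
After 12 (lastChild): article

Answer: a > title > th > article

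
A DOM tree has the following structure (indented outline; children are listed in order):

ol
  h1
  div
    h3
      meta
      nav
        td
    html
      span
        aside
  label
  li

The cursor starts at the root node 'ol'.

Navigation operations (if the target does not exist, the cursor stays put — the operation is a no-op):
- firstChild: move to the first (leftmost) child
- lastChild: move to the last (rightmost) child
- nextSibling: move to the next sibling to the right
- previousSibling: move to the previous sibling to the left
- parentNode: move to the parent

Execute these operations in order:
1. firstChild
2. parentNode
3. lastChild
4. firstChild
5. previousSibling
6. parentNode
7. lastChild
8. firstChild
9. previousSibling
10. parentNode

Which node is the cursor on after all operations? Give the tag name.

After 1 (firstChild): h1
After 2 (parentNode): ol
After 3 (lastChild): li
After 4 (firstChild): li (no-op, stayed)
After 5 (previousSibling): label
After 6 (parentNode): ol
After 7 (lastChild): li
After 8 (firstChild): li (no-op, stayed)
After 9 (previousSibling): label
After 10 (parentNode): ol

Answer: ol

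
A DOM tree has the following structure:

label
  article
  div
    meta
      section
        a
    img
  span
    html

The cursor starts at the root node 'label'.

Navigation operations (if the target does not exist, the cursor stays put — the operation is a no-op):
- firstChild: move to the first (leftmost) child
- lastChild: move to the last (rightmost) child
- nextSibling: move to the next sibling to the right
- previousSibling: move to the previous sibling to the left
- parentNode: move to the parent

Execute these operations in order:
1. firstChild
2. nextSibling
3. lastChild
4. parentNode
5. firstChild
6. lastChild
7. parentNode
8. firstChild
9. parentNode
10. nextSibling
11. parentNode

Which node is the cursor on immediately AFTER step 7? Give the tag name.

Answer: meta

Derivation:
After 1 (firstChild): article
After 2 (nextSibling): div
After 3 (lastChild): img
After 4 (parentNode): div
After 5 (firstChild): meta
After 6 (lastChild): section
After 7 (parentNode): meta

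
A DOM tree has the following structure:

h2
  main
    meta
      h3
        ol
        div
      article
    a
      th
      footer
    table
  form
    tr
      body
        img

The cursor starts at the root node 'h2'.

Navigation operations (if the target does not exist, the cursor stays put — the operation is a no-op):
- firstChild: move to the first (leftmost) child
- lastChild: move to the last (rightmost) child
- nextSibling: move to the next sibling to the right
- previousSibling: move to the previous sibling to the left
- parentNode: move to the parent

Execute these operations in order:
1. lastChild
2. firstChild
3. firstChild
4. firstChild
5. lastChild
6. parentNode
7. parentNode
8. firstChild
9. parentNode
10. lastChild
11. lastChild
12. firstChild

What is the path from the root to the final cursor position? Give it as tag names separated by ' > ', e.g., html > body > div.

Answer: h2 > form > tr > body > img

Derivation:
After 1 (lastChild): form
After 2 (firstChild): tr
After 3 (firstChild): body
After 4 (firstChild): img
After 5 (lastChild): img (no-op, stayed)
After 6 (parentNode): body
After 7 (parentNode): tr
After 8 (firstChild): body
After 9 (parentNode): tr
After 10 (lastChild): body
After 11 (lastChild): img
After 12 (firstChild): img (no-op, stayed)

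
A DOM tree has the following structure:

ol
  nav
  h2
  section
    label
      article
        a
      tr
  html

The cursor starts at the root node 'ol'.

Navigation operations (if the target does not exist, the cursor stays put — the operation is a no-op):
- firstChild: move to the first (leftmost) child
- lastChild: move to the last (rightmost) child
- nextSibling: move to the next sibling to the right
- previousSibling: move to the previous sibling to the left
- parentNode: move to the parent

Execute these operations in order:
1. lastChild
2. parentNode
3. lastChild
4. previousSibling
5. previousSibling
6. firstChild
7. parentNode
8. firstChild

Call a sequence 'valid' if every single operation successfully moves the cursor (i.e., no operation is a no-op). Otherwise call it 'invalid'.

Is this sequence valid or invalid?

After 1 (lastChild): html
After 2 (parentNode): ol
After 3 (lastChild): html
After 4 (previousSibling): section
After 5 (previousSibling): h2
After 6 (firstChild): h2 (no-op, stayed)
After 7 (parentNode): ol
After 8 (firstChild): nav

Answer: invalid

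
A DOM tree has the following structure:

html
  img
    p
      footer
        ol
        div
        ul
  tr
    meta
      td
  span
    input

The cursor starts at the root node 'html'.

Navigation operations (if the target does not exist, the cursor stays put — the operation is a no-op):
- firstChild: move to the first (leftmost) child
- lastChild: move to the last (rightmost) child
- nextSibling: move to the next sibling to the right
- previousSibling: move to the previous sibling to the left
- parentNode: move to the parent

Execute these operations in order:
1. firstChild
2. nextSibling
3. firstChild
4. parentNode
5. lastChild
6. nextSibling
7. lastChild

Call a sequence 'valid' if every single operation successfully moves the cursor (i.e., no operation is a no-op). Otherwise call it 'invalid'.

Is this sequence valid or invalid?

Answer: invalid

Derivation:
After 1 (firstChild): img
After 2 (nextSibling): tr
After 3 (firstChild): meta
After 4 (parentNode): tr
After 5 (lastChild): meta
After 6 (nextSibling): meta (no-op, stayed)
After 7 (lastChild): td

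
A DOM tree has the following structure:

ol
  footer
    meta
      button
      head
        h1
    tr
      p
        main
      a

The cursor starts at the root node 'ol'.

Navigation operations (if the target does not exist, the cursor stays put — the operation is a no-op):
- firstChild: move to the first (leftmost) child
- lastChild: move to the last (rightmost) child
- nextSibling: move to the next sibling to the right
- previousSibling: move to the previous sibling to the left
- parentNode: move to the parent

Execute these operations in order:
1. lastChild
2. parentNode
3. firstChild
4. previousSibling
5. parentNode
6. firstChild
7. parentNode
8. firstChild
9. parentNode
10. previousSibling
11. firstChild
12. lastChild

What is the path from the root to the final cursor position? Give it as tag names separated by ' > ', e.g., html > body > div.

After 1 (lastChild): footer
After 2 (parentNode): ol
After 3 (firstChild): footer
After 4 (previousSibling): footer (no-op, stayed)
After 5 (parentNode): ol
After 6 (firstChild): footer
After 7 (parentNode): ol
After 8 (firstChild): footer
After 9 (parentNode): ol
After 10 (previousSibling): ol (no-op, stayed)
After 11 (firstChild): footer
After 12 (lastChild): tr

Answer: ol > footer > tr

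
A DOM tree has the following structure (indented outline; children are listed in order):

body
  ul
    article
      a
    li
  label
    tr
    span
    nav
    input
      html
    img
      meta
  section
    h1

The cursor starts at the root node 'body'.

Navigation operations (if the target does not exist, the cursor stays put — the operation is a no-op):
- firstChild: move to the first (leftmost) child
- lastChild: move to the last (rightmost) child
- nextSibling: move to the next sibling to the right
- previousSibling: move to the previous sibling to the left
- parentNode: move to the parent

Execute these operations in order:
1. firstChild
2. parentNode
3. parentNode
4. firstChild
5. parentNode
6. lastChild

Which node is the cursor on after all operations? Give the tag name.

Answer: section

Derivation:
After 1 (firstChild): ul
After 2 (parentNode): body
After 3 (parentNode): body (no-op, stayed)
After 4 (firstChild): ul
After 5 (parentNode): body
After 6 (lastChild): section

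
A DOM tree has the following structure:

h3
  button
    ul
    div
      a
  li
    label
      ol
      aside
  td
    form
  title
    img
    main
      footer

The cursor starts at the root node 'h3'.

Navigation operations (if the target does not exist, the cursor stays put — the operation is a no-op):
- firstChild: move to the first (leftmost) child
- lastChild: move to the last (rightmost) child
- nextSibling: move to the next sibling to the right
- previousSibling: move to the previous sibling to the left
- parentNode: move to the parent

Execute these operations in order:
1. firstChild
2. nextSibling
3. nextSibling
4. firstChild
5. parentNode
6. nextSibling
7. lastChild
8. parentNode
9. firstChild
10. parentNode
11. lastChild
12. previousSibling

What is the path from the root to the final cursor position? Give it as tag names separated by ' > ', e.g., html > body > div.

Answer: h3 > title > img

Derivation:
After 1 (firstChild): button
After 2 (nextSibling): li
After 3 (nextSibling): td
After 4 (firstChild): form
After 5 (parentNode): td
After 6 (nextSibling): title
After 7 (lastChild): main
After 8 (parentNode): title
After 9 (firstChild): img
After 10 (parentNode): title
After 11 (lastChild): main
After 12 (previousSibling): img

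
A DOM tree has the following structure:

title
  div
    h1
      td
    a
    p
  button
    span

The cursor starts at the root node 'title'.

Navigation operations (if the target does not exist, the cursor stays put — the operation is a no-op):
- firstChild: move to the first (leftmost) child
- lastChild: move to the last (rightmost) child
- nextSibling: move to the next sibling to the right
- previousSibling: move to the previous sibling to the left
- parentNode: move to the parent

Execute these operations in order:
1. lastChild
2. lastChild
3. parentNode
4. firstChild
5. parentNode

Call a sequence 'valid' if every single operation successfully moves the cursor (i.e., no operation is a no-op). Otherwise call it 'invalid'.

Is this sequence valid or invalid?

After 1 (lastChild): button
After 2 (lastChild): span
After 3 (parentNode): button
After 4 (firstChild): span
After 5 (parentNode): button

Answer: valid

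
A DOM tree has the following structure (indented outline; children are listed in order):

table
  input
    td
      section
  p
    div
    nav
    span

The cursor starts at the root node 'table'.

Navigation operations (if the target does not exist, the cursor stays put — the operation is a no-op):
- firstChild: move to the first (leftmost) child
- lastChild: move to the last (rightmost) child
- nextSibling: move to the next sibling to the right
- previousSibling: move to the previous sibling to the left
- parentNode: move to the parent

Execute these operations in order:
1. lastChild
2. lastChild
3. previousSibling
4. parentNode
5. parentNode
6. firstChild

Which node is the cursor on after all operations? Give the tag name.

After 1 (lastChild): p
After 2 (lastChild): span
After 3 (previousSibling): nav
After 4 (parentNode): p
After 5 (parentNode): table
After 6 (firstChild): input

Answer: input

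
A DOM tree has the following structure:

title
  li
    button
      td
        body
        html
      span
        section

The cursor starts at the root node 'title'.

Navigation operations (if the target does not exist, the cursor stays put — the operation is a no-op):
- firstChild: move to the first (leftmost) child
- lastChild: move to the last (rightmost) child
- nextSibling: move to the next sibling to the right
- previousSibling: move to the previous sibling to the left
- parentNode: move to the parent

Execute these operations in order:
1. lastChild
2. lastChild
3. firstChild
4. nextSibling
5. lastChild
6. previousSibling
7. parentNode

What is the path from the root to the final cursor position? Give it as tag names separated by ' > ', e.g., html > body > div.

Answer: title > li > button > span

Derivation:
After 1 (lastChild): li
After 2 (lastChild): button
After 3 (firstChild): td
After 4 (nextSibling): span
After 5 (lastChild): section
After 6 (previousSibling): section (no-op, stayed)
After 7 (parentNode): span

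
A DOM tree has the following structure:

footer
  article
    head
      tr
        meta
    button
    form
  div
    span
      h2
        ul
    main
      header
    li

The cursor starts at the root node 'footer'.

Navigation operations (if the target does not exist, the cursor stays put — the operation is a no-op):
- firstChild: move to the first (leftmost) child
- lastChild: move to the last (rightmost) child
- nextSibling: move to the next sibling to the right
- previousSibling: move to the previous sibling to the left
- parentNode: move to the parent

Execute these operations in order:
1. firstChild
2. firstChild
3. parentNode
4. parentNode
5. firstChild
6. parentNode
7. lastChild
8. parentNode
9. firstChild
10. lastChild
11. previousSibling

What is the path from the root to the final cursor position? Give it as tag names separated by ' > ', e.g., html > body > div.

After 1 (firstChild): article
After 2 (firstChild): head
After 3 (parentNode): article
After 4 (parentNode): footer
After 5 (firstChild): article
After 6 (parentNode): footer
After 7 (lastChild): div
After 8 (parentNode): footer
After 9 (firstChild): article
After 10 (lastChild): form
After 11 (previousSibling): button

Answer: footer > article > button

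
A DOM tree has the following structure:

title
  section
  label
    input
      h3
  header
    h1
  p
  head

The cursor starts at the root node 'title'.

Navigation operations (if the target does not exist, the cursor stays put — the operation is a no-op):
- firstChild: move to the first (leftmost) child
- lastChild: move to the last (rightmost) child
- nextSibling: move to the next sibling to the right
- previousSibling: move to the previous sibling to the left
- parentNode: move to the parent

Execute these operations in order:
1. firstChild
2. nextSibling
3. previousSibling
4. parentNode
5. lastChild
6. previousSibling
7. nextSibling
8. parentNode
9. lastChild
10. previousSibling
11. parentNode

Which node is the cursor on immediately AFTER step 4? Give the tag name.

Answer: title

Derivation:
After 1 (firstChild): section
After 2 (nextSibling): label
After 3 (previousSibling): section
After 4 (parentNode): title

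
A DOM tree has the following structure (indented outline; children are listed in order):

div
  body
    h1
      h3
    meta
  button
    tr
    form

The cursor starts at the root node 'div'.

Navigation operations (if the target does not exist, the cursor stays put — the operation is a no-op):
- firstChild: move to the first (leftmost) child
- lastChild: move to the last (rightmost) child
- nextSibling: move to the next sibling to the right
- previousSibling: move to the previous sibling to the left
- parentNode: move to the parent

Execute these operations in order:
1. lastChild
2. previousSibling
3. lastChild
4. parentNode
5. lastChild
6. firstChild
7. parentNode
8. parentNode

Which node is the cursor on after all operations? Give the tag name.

Answer: div

Derivation:
After 1 (lastChild): button
After 2 (previousSibling): body
After 3 (lastChild): meta
After 4 (parentNode): body
After 5 (lastChild): meta
After 6 (firstChild): meta (no-op, stayed)
After 7 (parentNode): body
After 8 (parentNode): div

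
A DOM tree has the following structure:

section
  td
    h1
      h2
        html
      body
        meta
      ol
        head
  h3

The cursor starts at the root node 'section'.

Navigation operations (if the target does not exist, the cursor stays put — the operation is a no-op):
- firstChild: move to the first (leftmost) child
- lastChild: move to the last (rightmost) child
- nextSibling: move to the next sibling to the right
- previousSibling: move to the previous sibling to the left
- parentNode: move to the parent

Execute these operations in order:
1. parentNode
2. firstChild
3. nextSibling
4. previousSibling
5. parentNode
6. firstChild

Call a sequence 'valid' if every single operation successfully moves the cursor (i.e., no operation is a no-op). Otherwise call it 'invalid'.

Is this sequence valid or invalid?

Answer: invalid

Derivation:
After 1 (parentNode): section (no-op, stayed)
After 2 (firstChild): td
After 3 (nextSibling): h3
After 4 (previousSibling): td
After 5 (parentNode): section
After 6 (firstChild): td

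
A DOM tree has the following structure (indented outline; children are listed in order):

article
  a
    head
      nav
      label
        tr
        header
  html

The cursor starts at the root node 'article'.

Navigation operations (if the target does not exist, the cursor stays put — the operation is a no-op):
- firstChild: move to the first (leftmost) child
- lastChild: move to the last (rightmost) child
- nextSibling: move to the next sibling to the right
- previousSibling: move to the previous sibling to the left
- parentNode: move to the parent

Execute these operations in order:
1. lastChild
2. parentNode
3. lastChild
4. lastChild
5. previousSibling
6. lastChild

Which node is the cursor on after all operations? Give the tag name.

After 1 (lastChild): html
After 2 (parentNode): article
After 3 (lastChild): html
After 4 (lastChild): html (no-op, stayed)
After 5 (previousSibling): a
After 6 (lastChild): head

Answer: head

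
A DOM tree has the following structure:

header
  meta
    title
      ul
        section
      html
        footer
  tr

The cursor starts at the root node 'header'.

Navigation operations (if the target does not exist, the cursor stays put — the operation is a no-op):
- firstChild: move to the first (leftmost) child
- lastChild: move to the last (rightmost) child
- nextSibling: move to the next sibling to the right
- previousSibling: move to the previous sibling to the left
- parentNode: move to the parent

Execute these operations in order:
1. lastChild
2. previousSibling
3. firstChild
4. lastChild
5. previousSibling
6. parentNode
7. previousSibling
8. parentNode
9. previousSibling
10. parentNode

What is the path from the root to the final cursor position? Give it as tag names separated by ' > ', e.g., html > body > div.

After 1 (lastChild): tr
After 2 (previousSibling): meta
After 3 (firstChild): title
After 4 (lastChild): html
After 5 (previousSibling): ul
After 6 (parentNode): title
After 7 (previousSibling): title (no-op, stayed)
After 8 (parentNode): meta
After 9 (previousSibling): meta (no-op, stayed)
After 10 (parentNode): header

Answer: header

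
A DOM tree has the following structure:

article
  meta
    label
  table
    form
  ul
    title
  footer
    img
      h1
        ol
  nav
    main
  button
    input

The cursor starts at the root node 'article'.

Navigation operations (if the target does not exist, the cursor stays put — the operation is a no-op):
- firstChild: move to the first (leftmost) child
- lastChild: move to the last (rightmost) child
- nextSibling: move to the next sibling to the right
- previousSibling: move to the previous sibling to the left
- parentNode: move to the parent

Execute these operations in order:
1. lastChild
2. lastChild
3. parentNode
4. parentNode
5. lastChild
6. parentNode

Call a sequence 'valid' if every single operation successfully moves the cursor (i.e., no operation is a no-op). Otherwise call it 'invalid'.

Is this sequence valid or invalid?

Answer: valid

Derivation:
After 1 (lastChild): button
After 2 (lastChild): input
After 3 (parentNode): button
After 4 (parentNode): article
After 5 (lastChild): button
After 6 (parentNode): article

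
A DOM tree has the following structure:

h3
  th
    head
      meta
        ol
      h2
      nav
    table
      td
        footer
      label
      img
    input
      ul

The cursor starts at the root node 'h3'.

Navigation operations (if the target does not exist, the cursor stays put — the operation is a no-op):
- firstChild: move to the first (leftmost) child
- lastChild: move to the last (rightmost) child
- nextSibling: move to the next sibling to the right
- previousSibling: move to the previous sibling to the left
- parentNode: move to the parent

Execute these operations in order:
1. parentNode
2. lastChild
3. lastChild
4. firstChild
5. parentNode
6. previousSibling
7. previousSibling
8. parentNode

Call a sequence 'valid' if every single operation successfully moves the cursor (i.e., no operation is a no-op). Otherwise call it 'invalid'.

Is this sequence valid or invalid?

Answer: invalid

Derivation:
After 1 (parentNode): h3 (no-op, stayed)
After 2 (lastChild): th
After 3 (lastChild): input
After 4 (firstChild): ul
After 5 (parentNode): input
After 6 (previousSibling): table
After 7 (previousSibling): head
After 8 (parentNode): th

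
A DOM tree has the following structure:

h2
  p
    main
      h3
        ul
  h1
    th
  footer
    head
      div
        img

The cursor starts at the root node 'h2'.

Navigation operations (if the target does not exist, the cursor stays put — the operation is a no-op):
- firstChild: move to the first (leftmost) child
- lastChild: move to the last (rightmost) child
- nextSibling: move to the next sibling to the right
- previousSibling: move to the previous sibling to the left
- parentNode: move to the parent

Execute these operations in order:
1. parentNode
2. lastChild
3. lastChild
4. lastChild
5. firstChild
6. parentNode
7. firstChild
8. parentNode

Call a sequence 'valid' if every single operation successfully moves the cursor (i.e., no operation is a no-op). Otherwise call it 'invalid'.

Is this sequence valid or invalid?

After 1 (parentNode): h2 (no-op, stayed)
After 2 (lastChild): footer
After 3 (lastChild): head
After 4 (lastChild): div
After 5 (firstChild): img
After 6 (parentNode): div
After 7 (firstChild): img
After 8 (parentNode): div

Answer: invalid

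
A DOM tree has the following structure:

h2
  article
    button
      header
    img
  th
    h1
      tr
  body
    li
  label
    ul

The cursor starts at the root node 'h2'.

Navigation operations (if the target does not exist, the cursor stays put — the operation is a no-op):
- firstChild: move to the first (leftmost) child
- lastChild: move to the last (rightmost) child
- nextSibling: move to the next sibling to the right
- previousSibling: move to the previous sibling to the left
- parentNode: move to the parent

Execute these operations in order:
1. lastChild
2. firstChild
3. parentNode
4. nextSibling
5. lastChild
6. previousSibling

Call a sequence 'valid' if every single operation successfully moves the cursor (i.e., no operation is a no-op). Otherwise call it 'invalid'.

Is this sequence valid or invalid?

After 1 (lastChild): label
After 2 (firstChild): ul
After 3 (parentNode): label
After 4 (nextSibling): label (no-op, stayed)
After 5 (lastChild): ul
After 6 (previousSibling): ul (no-op, stayed)

Answer: invalid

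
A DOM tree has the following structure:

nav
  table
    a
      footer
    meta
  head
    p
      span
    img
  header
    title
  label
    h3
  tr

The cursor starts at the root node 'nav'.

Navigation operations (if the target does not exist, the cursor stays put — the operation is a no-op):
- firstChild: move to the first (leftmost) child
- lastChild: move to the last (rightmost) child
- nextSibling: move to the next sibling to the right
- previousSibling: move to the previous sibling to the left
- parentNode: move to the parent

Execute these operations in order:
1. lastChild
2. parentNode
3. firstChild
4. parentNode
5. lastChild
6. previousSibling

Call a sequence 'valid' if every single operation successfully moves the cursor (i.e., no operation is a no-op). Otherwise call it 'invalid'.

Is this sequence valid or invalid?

After 1 (lastChild): tr
After 2 (parentNode): nav
After 3 (firstChild): table
After 4 (parentNode): nav
After 5 (lastChild): tr
After 6 (previousSibling): label

Answer: valid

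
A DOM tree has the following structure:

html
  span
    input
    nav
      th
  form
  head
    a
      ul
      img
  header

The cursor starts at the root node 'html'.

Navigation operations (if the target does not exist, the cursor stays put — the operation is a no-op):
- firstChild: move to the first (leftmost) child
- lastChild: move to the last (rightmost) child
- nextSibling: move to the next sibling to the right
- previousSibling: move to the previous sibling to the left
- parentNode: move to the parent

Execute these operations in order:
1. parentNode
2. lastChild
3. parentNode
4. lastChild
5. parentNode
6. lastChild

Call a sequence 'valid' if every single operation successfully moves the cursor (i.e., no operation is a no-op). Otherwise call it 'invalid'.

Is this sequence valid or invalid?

Answer: invalid

Derivation:
After 1 (parentNode): html (no-op, stayed)
After 2 (lastChild): header
After 3 (parentNode): html
After 4 (lastChild): header
After 5 (parentNode): html
After 6 (lastChild): header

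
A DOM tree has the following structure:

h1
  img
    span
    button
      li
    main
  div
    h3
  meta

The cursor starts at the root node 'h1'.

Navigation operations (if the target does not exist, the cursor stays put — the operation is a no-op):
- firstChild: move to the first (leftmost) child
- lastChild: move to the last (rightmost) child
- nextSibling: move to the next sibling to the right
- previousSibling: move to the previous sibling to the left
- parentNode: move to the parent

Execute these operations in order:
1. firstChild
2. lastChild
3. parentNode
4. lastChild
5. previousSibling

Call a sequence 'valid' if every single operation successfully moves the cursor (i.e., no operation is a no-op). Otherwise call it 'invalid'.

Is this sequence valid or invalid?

After 1 (firstChild): img
After 2 (lastChild): main
After 3 (parentNode): img
After 4 (lastChild): main
After 5 (previousSibling): button

Answer: valid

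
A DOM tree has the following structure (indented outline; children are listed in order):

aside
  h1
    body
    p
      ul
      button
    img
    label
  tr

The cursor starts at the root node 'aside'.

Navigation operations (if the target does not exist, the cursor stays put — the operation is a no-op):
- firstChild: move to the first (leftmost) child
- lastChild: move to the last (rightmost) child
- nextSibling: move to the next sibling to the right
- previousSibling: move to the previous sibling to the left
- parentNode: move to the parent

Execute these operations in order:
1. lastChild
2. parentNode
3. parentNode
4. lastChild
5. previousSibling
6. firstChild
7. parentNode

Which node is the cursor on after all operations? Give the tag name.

Answer: h1

Derivation:
After 1 (lastChild): tr
After 2 (parentNode): aside
After 3 (parentNode): aside (no-op, stayed)
After 4 (lastChild): tr
After 5 (previousSibling): h1
After 6 (firstChild): body
After 7 (parentNode): h1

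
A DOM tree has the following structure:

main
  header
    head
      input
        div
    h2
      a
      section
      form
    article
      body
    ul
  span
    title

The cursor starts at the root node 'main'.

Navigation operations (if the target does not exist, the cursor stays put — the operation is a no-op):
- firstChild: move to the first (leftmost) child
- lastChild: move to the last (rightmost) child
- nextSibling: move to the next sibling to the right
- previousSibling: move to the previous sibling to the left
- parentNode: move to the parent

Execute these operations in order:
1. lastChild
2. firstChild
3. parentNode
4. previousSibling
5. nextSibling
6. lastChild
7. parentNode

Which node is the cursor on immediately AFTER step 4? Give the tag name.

After 1 (lastChild): span
After 2 (firstChild): title
After 3 (parentNode): span
After 4 (previousSibling): header

Answer: header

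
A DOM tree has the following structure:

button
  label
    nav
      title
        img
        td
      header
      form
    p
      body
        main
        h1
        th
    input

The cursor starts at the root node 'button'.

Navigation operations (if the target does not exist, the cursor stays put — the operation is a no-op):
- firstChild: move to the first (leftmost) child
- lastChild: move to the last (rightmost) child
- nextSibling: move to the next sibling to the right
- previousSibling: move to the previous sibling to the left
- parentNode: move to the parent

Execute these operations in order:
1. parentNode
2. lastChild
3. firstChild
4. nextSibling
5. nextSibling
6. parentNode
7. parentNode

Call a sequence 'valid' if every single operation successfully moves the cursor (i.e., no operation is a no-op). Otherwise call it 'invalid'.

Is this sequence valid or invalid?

Answer: invalid

Derivation:
After 1 (parentNode): button (no-op, stayed)
After 2 (lastChild): label
After 3 (firstChild): nav
After 4 (nextSibling): p
After 5 (nextSibling): input
After 6 (parentNode): label
After 7 (parentNode): button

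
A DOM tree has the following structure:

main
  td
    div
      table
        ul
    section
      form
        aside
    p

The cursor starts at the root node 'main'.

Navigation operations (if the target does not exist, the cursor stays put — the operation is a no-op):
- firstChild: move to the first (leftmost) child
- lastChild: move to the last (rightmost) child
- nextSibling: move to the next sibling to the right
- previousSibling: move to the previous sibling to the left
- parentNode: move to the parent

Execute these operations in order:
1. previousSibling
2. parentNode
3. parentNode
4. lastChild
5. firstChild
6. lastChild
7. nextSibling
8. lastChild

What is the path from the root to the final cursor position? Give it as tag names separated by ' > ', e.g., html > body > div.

After 1 (previousSibling): main (no-op, stayed)
After 2 (parentNode): main (no-op, stayed)
After 3 (parentNode): main (no-op, stayed)
After 4 (lastChild): td
After 5 (firstChild): div
After 6 (lastChild): table
After 7 (nextSibling): table (no-op, stayed)
After 8 (lastChild): ul

Answer: main > td > div > table > ul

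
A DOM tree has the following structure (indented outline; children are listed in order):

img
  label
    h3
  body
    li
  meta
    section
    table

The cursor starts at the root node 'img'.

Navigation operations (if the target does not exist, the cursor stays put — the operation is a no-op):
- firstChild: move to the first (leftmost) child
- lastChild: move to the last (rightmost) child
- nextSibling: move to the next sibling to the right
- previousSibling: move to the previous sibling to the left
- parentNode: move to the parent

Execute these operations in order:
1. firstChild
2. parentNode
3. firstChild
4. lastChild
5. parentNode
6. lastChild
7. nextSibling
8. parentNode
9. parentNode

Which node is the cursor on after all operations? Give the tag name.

Answer: img

Derivation:
After 1 (firstChild): label
After 2 (parentNode): img
After 3 (firstChild): label
After 4 (lastChild): h3
After 5 (parentNode): label
After 6 (lastChild): h3
After 7 (nextSibling): h3 (no-op, stayed)
After 8 (parentNode): label
After 9 (parentNode): img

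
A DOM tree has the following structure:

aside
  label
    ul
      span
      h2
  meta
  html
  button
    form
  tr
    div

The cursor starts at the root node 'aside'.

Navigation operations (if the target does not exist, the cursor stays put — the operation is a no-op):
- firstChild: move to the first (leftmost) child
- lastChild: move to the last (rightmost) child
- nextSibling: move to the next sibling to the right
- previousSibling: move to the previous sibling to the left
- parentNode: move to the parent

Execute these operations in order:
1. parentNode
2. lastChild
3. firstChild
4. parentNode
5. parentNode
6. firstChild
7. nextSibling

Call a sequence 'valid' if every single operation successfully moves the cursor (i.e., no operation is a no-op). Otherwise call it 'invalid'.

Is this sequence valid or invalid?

Answer: invalid

Derivation:
After 1 (parentNode): aside (no-op, stayed)
After 2 (lastChild): tr
After 3 (firstChild): div
After 4 (parentNode): tr
After 5 (parentNode): aside
After 6 (firstChild): label
After 7 (nextSibling): meta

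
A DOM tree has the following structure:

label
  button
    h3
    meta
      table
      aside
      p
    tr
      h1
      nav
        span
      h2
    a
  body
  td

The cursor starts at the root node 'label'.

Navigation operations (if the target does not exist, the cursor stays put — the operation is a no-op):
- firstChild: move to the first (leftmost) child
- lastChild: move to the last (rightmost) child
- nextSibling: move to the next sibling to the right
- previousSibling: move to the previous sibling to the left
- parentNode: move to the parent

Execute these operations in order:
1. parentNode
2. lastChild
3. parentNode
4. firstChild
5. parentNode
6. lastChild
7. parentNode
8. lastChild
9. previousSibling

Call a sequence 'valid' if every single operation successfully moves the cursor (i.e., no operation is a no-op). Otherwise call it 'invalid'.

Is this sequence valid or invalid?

After 1 (parentNode): label (no-op, stayed)
After 2 (lastChild): td
After 3 (parentNode): label
After 4 (firstChild): button
After 5 (parentNode): label
After 6 (lastChild): td
After 7 (parentNode): label
After 8 (lastChild): td
After 9 (previousSibling): body

Answer: invalid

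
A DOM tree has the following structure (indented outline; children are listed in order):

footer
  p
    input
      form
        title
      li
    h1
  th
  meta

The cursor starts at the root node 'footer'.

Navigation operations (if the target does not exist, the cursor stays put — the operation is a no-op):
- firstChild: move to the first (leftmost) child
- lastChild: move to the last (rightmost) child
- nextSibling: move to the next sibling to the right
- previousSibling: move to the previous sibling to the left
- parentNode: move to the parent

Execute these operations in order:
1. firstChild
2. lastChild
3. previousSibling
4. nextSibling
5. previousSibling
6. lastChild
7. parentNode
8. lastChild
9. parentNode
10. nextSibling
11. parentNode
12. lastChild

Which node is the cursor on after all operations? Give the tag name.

After 1 (firstChild): p
After 2 (lastChild): h1
After 3 (previousSibling): input
After 4 (nextSibling): h1
After 5 (previousSibling): input
After 6 (lastChild): li
After 7 (parentNode): input
After 8 (lastChild): li
After 9 (parentNode): input
After 10 (nextSibling): h1
After 11 (parentNode): p
After 12 (lastChild): h1

Answer: h1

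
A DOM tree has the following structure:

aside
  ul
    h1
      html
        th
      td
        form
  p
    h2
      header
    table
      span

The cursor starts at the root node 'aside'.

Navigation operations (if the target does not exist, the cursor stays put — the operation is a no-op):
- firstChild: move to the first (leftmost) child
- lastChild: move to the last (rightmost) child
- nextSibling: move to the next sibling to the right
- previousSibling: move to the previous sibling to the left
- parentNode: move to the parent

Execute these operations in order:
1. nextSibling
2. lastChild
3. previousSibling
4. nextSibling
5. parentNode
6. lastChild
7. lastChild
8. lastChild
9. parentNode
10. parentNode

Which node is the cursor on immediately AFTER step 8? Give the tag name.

After 1 (nextSibling): aside (no-op, stayed)
After 2 (lastChild): p
After 3 (previousSibling): ul
After 4 (nextSibling): p
After 5 (parentNode): aside
After 6 (lastChild): p
After 7 (lastChild): table
After 8 (lastChild): span

Answer: span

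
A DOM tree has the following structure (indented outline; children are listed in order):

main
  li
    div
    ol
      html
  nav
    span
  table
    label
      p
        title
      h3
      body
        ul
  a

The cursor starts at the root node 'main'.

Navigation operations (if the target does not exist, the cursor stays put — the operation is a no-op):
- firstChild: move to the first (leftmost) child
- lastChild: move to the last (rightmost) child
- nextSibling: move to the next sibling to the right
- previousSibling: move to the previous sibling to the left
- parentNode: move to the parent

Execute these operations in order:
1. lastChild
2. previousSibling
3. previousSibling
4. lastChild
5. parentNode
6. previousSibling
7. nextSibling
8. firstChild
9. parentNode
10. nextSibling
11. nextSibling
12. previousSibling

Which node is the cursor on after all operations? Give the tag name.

Answer: table

Derivation:
After 1 (lastChild): a
After 2 (previousSibling): table
After 3 (previousSibling): nav
After 4 (lastChild): span
After 5 (parentNode): nav
After 6 (previousSibling): li
After 7 (nextSibling): nav
After 8 (firstChild): span
After 9 (parentNode): nav
After 10 (nextSibling): table
After 11 (nextSibling): a
After 12 (previousSibling): table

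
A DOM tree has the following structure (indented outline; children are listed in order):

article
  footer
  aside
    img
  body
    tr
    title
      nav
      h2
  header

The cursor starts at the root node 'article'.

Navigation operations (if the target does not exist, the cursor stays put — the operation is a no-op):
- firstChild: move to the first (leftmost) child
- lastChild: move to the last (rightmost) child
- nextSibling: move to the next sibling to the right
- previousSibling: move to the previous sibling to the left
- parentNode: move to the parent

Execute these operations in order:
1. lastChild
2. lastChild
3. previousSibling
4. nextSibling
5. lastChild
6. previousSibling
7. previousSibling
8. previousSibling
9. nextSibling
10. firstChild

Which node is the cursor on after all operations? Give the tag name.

After 1 (lastChild): header
After 2 (lastChild): header (no-op, stayed)
After 3 (previousSibling): body
After 4 (nextSibling): header
After 5 (lastChild): header (no-op, stayed)
After 6 (previousSibling): body
After 7 (previousSibling): aside
After 8 (previousSibling): footer
After 9 (nextSibling): aside
After 10 (firstChild): img

Answer: img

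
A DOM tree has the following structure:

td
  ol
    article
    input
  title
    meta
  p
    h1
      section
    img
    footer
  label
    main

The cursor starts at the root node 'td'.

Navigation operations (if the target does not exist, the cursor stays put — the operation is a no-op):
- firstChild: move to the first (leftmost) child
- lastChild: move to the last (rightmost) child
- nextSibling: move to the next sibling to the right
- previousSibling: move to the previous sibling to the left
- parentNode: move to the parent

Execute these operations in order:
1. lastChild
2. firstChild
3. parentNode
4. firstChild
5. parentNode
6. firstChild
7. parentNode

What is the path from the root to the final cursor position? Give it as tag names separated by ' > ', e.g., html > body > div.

Answer: td > label

Derivation:
After 1 (lastChild): label
After 2 (firstChild): main
After 3 (parentNode): label
After 4 (firstChild): main
After 5 (parentNode): label
After 6 (firstChild): main
After 7 (parentNode): label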